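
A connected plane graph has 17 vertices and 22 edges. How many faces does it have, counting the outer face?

7

Euler's formula for a connected plane graph: V − E + F = 2, so F = 2 − 17 + 22 = 7.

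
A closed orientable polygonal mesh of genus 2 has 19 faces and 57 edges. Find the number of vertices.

36

For a closed orientable surface of genus 2, χ = 2 − 2·2 = -2.
V = -2 + E − F = -2 + 57 − 19 = 36.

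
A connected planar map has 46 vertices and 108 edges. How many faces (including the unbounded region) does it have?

Euler's formula for a connected plane graph: V − E + F = 2, so F = 2 − 46 + 108 = 64.

64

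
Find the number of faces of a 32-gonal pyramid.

33

A pyramid on an n-gon base has one n-gon and n triangles: V = 32 + 1 = 33, E = 2·32 = 64, F = 32 + 1 = 33.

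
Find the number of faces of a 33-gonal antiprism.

68

An antiprism on an n-gon has two n-gon caps and 2n triangles: V = 2·33 = 66, E = 4·33 = 132, F = 2·33 + 2 = 68.
Check: V − E + F = 66 − 132 + 68 = 2.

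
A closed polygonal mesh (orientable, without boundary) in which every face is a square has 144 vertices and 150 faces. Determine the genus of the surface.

Every face is a square, so 2E = 4·150 = 600, giving E = 300.
χ = V − E + F = 144 − 300 + 150 = -6.
For a closed orientable surface χ = 2 − 2g, so g = (2 − (-6))/2 = 4.

4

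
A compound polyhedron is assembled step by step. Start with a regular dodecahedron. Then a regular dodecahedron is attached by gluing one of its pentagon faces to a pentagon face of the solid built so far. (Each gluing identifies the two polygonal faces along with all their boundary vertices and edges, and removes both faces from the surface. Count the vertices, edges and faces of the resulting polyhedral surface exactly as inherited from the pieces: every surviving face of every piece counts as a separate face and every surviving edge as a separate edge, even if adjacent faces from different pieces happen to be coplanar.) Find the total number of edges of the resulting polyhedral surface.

55

A regular dodecahedron: V=20, E=30, F=12.
Attach a regular dodecahedron (V=20, E=30, F=12) along a 5-gon: merge 5 vertices and 5 edges, delete both glued faces → V=35, E=55, F=22.
Check: V − E + F = 35 − 55 + 22 = 2.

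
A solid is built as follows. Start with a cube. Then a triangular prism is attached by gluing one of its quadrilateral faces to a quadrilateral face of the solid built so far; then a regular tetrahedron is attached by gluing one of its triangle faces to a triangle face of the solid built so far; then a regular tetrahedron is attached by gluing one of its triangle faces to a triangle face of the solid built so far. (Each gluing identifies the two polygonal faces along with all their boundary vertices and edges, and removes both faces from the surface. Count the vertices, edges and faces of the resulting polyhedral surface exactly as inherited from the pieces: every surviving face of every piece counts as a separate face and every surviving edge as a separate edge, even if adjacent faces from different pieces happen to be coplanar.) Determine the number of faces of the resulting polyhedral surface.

A cube: V=8, E=12, F=6.
Attach a triangular prism (V=6, E=9, F=5) along a 4-gon: merge 4 vertices and 4 edges, delete both glued faces → V=10, E=17, F=9.
Attach a regular tetrahedron (V=4, E=6, F=4) along a 3-gon: merge 3 vertices and 3 edges, delete both glued faces → V=11, E=20, F=11.
Attach a regular tetrahedron (V=4, E=6, F=4) along a 3-gon: merge 3 vertices and 3 edges, delete both glued faces → V=12, E=23, F=13.
Check: V − E + F = 12 − 23 + 13 = 2.

13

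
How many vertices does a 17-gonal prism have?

34

A prism on an n-gon has two n-gon bases and n rectangular sides: V = 2·17 = 34, E = 3·17 = 51, F = 17 + 2 = 19.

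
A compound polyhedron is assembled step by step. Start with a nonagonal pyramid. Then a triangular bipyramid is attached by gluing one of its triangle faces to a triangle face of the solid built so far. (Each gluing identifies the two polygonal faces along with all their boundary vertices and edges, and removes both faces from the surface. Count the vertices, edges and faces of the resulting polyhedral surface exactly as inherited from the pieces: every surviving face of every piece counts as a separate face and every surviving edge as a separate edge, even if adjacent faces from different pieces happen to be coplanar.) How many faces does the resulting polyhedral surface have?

14

A nonagonal pyramid: V=10, E=18, F=10.
Attach a triangular bipyramid (V=5, E=9, F=6) along a 3-gon: merge 3 vertices and 3 edges, delete both glued faces → V=12, E=24, F=14.
Check: V − E + F = 12 − 24 + 14 = 2.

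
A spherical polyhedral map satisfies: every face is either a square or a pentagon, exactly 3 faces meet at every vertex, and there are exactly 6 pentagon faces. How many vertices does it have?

Let x be the number of squares; then F = 6 + x.
Edge–face incidences: 2E = 5·6 + 4·x = 30 + 4x.
Every vertex has degree 3, so 3V = 2E.
Euler: V − E + F = 2 ⇒ (2E)/3 − E + (6 + x) = 2.
Multiply by 6: 2·(2E) − 3·(2E) + 6·(6 + x) = 12, i.e. 36 + 6x − (30 + 4x) = 12.
Collecting terms: 2x + 6 = 12, so 2x = 6, so x = 3.
Then 2E = 30 + 4·3 = 42, so E = 21, V = 2E/3 = 14, F = 6 + 3 = 9.

14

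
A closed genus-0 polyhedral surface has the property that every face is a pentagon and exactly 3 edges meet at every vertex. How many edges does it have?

Each face has 5 edges and each edge borders two faces, so 2E = 5F.
Each vertex has degree 3, so 3V = 2E and hence V = 5F/3.
Euler: V − E + F = 2 ⇒ (5F/3) − (5F/2) + F = 2.
Multiply by 6: (10 − 15 + 6)F = 12, i.e. 1F = 12.
So F = 12, E = 5·12/2 = 30, V = 5·12/3 = 20.

30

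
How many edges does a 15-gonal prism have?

45

A prism on an n-gon has two n-gon bases and n rectangular sides: V = 2·15 = 30, E = 3·15 = 45, F = 15 + 2 = 17.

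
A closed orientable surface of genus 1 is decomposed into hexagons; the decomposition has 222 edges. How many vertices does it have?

148

χ = 2 − 2·1 = 0, and every face is a hexagon so 6F = 2E.
F = 2E/6 = 74. Then V = 0 + E − F = 0 + 222 − 74 = 148.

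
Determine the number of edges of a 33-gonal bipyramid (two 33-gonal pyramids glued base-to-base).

A bipyramid over an n-gon has 2n triangular faces and n + 2 vertices: V = 33 + 2 = 35, E = 3·33 = 99, F = 2·33 = 66.
Check: V − E + F = 35 − 99 + 66 = 2.

99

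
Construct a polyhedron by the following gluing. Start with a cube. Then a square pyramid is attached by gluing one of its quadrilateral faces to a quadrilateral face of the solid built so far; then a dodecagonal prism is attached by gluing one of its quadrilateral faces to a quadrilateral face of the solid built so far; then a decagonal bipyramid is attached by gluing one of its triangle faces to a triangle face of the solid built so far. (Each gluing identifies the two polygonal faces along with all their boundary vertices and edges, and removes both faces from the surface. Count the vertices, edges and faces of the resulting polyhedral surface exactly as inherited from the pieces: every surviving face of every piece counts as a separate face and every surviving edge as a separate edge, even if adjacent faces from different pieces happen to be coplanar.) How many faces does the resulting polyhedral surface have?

A cube: V=8, E=12, F=6.
Attach a square pyramid (V=5, E=8, F=5) along a 4-gon: merge 4 vertices and 4 edges, delete both glued faces → V=9, E=16, F=9.
Attach a dodecagonal prism (V=24, E=36, F=14) along a 4-gon: merge 4 vertices and 4 edges, delete both glued faces → V=29, E=48, F=21.
Attach a decagonal bipyramid (V=12, E=30, F=20) along a 3-gon: merge 3 vertices and 3 edges, delete both glued faces → V=38, E=75, F=39.
Check: V − E + F = 38 − 75 + 39 = 2.

39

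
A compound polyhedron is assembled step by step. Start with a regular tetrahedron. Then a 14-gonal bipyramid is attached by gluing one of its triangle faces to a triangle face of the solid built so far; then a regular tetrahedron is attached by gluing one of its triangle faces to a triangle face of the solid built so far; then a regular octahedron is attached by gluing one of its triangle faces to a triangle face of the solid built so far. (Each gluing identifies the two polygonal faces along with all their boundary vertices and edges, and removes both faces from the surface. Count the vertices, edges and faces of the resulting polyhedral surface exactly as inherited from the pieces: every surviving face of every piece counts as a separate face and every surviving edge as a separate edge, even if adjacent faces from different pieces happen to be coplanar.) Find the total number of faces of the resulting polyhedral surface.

A regular tetrahedron: V=4, E=6, F=4.
Attach a 14-gonal bipyramid (V=16, E=42, F=28) along a 3-gon: merge 3 vertices and 3 edges, delete both glued faces → V=17, E=45, F=30.
Attach a regular tetrahedron (V=4, E=6, F=4) along a 3-gon: merge 3 vertices and 3 edges, delete both glued faces → V=18, E=48, F=32.
Attach a regular octahedron (V=6, E=12, F=8) along a 3-gon: merge 3 vertices and 3 edges, delete both glued faces → V=21, E=57, F=38.
Check: V − E + F = 21 − 57 + 38 = 2.

38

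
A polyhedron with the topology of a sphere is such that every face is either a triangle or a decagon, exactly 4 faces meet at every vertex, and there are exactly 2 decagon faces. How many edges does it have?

Let x be the number of triangles; then F = 2 + x.
Edge–face incidences: 2E = 10·2 + 3·x = 20 + 3x.
Every vertex has degree 4, so 4V = 2E.
Euler: V − E + F = 2 ⇒ (2E)/4 − E + (2 + x) = 2.
Multiply by 8: 2·(2E) − 4·(2E) + 8·(2 + x) = 16, i.e. 16 + 8x − 2·(20 + 3x) = 16.
Collecting terms: 2x − 24 = 16, so 2x = 40, so x = 20.
Then 2E = 20 + 3·20 = 80, so E = 40, V = 2E/4 = 20, F = 2 + 20 = 22.

40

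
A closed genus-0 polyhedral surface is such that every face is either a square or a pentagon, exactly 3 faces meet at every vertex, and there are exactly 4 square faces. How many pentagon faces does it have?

4

Let x be the number of pentagons; then F = 4 + x.
Edge–face incidences: 2E = 4·4 + 5·x = 16 + 5x.
Every vertex has degree 3, so 3V = 2E.
Euler: V − E + F = 2 ⇒ (2E)/3 − E + (4 + x) = 2.
Multiply by 6: 2·(2E) − 3·(2E) + 6·(4 + x) = 12, i.e. 24 + 6x − (16 + 5x) = 12.
Collecting terms: x + 8 = 12, so x = 4.
Then 2E = 16 + 5·4 = 36, so E = 18, V = 2E/3 = 12, F = 4 + 4 = 8.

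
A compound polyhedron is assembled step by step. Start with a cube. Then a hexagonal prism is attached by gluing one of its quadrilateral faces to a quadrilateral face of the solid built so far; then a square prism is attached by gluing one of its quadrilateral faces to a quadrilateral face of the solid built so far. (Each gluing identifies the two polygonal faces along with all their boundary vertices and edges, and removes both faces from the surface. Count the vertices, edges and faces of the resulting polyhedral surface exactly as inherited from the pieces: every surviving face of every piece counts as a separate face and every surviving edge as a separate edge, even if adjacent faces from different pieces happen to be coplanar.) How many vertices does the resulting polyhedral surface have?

A cube: V=8, E=12, F=6.
Attach a hexagonal prism (V=12, E=18, F=8) along a 4-gon: merge 4 vertices and 4 edges, delete both glued faces → V=16, E=26, F=12.
Attach a square prism (V=8, E=12, F=6) along a 4-gon: merge 4 vertices and 4 edges, delete both glued faces → V=20, E=34, F=16.
Check: V − E + F = 20 − 34 + 16 = 2.

20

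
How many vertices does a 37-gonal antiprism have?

An antiprism on an n-gon has two n-gon caps and 2n triangles: V = 2·37 = 74, E = 4·37 = 148, F = 2·37 + 2 = 76.

74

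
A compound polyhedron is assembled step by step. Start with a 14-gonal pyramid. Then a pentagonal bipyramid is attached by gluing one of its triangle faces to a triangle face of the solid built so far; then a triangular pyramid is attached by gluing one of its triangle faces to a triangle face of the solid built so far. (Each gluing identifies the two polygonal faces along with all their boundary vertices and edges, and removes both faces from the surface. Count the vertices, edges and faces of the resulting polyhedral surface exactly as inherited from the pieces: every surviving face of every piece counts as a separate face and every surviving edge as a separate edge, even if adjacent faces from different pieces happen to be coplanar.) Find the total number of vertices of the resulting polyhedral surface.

A 14-gonal pyramid: V=15, E=28, F=15.
Attach a pentagonal bipyramid (V=7, E=15, F=10) along a 3-gon: merge 3 vertices and 3 edges, delete both glued faces → V=19, E=40, F=23.
Attach a triangular pyramid (V=4, E=6, F=4) along a 3-gon: merge 3 vertices and 3 edges, delete both glued faces → V=20, E=43, F=25.
Check: V − E + F = 20 − 43 + 25 = 2.

20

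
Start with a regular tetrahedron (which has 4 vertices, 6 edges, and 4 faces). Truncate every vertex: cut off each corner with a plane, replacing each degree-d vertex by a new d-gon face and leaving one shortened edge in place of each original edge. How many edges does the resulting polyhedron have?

18

Truncation replaces each original edge-end by a new vertex, so V′ = 2E = 12.
Each original edge survives, and each old vertex of degree d contributes d new edges; summing degrees gives Σd = 2E, so E′ = E + 2E = 3E = 18.
Each original face survives and each original vertex becomes one new face: F′ = F + V = 8.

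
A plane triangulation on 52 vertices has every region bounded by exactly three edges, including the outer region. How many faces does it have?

100

In a plane triangulation 3F = 2E and V − E + F = 2, so F = 2V − 4 = 2·52 − 4 = 100.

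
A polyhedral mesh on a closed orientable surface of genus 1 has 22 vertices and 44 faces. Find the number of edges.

For a closed orientable surface of genus 1, χ = 2 − 2·1 = 0.
E = V + F − (0) = 22 + 44 − (0) = 66.

66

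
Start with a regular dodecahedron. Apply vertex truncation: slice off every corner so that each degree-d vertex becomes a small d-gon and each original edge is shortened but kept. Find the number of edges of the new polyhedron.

The base solid has V = 20, E = 30, F = 12.
Truncation replaces each original edge-end by a new vertex, so V′ = 2E = 60.
Each original edge survives, and each old vertex of degree d contributes d new edges; summing degrees gives Σd = 2E, so E′ = E + 2E = 3E = 90.
Each original face survives and each original vertex becomes one new face: F′ = F + V = 32.

90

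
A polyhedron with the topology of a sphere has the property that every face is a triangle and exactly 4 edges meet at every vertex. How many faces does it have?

Each face has 3 edges and each edge borders two faces, so 2E = 3F.
Each vertex has degree 4, so 4V = 2E and hence V = 3F/4.
Euler: V − E + F = 2 ⇒ (3F/4) − (3F/2) + F = 2.
Multiply by 8: (6 − 12 + 8)F = 16, i.e. 2F = 16.
So F = 8, E = 3·8/2 = 12, V = 3·8/4 = 6.

8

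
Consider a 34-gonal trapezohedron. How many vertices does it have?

The n-trapezohedron (dual of the n-antiprism) has V = 2·34 + 2 = 70, E = 4·34 = 136, F = 2·34 = 68.
Check: V − E + F = 70 − 136 + 68 = 2.

70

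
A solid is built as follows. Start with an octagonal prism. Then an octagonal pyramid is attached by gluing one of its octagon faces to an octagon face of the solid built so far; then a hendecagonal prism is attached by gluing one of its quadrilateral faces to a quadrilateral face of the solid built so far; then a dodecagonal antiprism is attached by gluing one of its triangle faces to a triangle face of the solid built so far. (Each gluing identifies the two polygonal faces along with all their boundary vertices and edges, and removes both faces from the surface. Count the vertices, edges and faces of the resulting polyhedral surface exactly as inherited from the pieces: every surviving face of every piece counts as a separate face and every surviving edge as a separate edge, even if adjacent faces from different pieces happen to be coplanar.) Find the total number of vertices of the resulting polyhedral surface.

56

An octagonal prism: V=16, E=24, F=10.
Attach an octagonal pyramid (V=9, E=16, F=9) along an 8-gon: merge 8 vertices and 8 edges, delete both glued faces → V=17, E=32, F=17.
Attach a hendecagonal prism (V=22, E=33, F=13) along a 4-gon: merge 4 vertices and 4 edges, delete both glued faces → V=35, E=61, F=28.
Attach a dodecagonal antiprism (V=24, E=48, F=26) along a 3-gon: merge 3 vertices and 3 edges, delete both glued faces → V=56, E=106, F=52.
Check: V − E + F = 56 − 106 + 52 = 2.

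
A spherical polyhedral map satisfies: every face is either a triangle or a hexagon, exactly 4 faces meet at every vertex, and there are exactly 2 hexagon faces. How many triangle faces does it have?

12

Let x be the number of triangles; then F = 2 + x.
Edge–face incidences: 2E = 6·2 + 3·x = 12 + 3x.
Every vertex has degree 4, so 4V = 2E.
Euler: V − E + F = 2 ⇒ (2E)/4 − E + (2 + x) = 2.
Multiply by 8: 2·(2E) − 4·(2E) + 8·(2 + x) = 16, i.e. 16 + 8x − 2·(12 + 3x) = 16.
Collecting terms: 2x − 8 = 16, so 2x = 24, so x = 12.
Then 2E = 12 + 3·12 = 48, so E = 24, V = 2E/4 = 12, F = 2 + 12 = 14.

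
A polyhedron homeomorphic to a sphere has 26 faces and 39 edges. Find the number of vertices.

Here V − E + F = 2.
V = 2 + E − F = 2 + 39 − 26 = 15.

15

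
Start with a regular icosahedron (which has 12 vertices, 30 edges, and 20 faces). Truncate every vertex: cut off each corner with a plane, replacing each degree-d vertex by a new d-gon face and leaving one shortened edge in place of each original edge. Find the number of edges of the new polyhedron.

Truncation replaces each original edge-end by a new vertex, so V′ = 2E = 60.
Each original edge survives, and each old vertex of degree d contributes d new edges; summing degrees gives Σd = 2E, so E′ = E + 2E = 3E = 90.
Each original face survives and each original vertex becomes one new face: F′ = F + V = 32.

90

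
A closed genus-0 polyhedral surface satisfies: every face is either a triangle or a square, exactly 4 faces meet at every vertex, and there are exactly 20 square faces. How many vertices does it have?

Let x be the number of triangles; then F = 20 + x.
Edge–face incidences: 2E = 4·20 + 3·x = 80 + 3x.
Every vertex has degree 4, so 4V = 2E.
Euler: V − E + F = 2 ⇒ (2E)/4 − E + (20 + x) = 2.
Multiply by 8: 2·(2E) − 4·(2E) + 8·(20 + x) = 16, i.e. 160 + 8x − 2·(80 + 3x) = 16.
Collecting terms: 2x = 16, so x = 8.
Then 2E = 80 + 3·8 = 104, so E = 52, V = 2E/4 = 26, F = 20 + 8 = 28.

26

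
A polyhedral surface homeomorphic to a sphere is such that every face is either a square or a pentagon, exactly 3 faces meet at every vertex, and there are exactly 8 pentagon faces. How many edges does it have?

Let x be the number of squares; then F = 8 + x.
Edge–face incidences: 2E = 5·8 + 4·x = 40 + 4x.
Every vertex has degree 3, so 3V = 2E.
Euler: V − E + F = 2 ⇒ (2E)/3 − E + (8 + x) = 2.
Multiply by 6: 2·(2E) − 3·(2E) + 6·(8 + x) = 12, i.e. 48 + 6x − (40 + 4x) = 12.
Collecting terms: 2x + 8 = 12, so 2x = 4, so x = 2.
Then 2E = 40 + 4·2 = 48, so E = 24, V = 2E/3 = 16, F = 8 + 2 = 10.

24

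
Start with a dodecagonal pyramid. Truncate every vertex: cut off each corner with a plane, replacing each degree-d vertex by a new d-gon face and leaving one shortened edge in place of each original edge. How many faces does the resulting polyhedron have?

The base solid has V = 13, E = 24, F = 13.
Truncation replaces each original edge-end by a new vertex, so V′ = 2E = 48.
Each original edge survives, and each old vertex of degree d contributes d new edges; summing degrees gives Σd = 2E, so E′ = E + 2E = 3E = 72.
Each original face survives and each original vertex becomes one new face: F′ = F + V = 26.

26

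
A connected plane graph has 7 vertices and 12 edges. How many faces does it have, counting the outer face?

7

Euler's formula for a connected plane graph: V − E + F = 2, so F = 2 − 7 + 12 = 7.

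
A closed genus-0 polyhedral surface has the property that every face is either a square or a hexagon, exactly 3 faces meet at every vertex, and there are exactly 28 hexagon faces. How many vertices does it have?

Let x be the number of squares; then F = 28 + x.
Edge–face incidences: 2E = 6·28 + 4·x = 168 + 4x.
Every vertex has degree 3, so 3V = 2E.
Euler: V − E + F = 2 ⇒ (2E)/3 − E + (28 + x) = 2.
Multiply by 6: 2·(2E) − 3·(2E) + 6·(28 + x) = 12, i.e. 168 + 6x − (168 + 4x) = 12.
Collecting terms: 2x = 12, so x = 6.
Then 2E = 168 + 4·6 = 192, so E = 96, V = 2E/3 = 64, F = 28 + 6 = 34.

64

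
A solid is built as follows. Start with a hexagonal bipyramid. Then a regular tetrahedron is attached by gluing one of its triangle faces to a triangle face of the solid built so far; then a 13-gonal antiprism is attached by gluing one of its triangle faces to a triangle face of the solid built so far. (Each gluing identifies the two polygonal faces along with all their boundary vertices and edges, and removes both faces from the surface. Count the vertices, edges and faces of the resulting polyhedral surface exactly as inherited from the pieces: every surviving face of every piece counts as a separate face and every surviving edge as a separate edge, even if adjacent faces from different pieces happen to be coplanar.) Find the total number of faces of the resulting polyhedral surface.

40

A hexagonal bipyramid: V=8, E=18, F=12.
Attach a regular tetrahedron (V=4, E=6, F=4) along a 3-gon: merge 3 vertices and 3 edges, delete both glued faces → V=9, E=21, F=14.
Attach a 13-gonal antiprism (V=26, E=52, F=28) along a 3-gon: merge 3 vertices and 3 edges, delete both glued faces → V=32, E=70, F=40.
Check: V − E + F = 32 − 70 + 40 = 2.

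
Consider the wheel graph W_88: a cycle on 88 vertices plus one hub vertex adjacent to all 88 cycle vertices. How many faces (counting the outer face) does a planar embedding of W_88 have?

89

W_88 has V = 88 + 1 = 89 vertices and E = 2·88 = 176 edges.
By Euler's formula F = 2 − V + E = 2 − 89 + 176 = 89.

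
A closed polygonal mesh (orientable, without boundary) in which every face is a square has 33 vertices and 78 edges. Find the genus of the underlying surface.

Every face is a square and each edge borders two faces, so 4F = 2·78, giving F = 39.
χ = V − E + F = 33 − 78 + 39 = -6.
For a closed orientable surface χ = 2 − 2g, so g = (2 − (-6))/2 = 4.

4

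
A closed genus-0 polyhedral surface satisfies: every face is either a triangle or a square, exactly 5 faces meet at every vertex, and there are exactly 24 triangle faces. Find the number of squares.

Let x be the number of squares; then F = 24 + x.
Edge–face incidences: 2E = 3·24 + 4·x = 72 + 4x.
Every vertex has degree 5, so 5V = 2E.
Euler: V − E + F = 2 ⇒ (2E)/5 − E + (24 + x) = 2.
Multiply by 10: 2·(2E) − 5·(2E) + 10·(24 + x) = 20, i.e. 240 + 10x − 3·(72 + 4x) = 20.
Collecting terms: −2x + 24 = 20, so −2x = −4, so x = 2.
Then 2E = 72 + 4·2 = 80, so E = 40, V = 2E/5 = 16, F = 24 + 2 = 26.

2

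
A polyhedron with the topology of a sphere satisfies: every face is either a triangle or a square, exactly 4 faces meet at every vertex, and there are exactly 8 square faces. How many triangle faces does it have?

8

Let x be the number of triangles; then F = 8 + x.
Edge–face incidences: 2E = 4·8 + 3·x = 32 + 3x.
Every vertex has degree 4, so 4V = 2E.
Euler: V − E + F = 2 ⇒ (2E)/4 − E + (8 + x) = 2.
Multiply by 8: 2·(2E) − 4·(2E) + 8·(8 + x) = 16, i.e. 64 + 8x − 2·(32 + 3x) = 16.
Collecting terms: 2x = 16, so x = 8.
Then 2E = 32 + 3·8 = 56, so E = 28, V = 2E/4 = 14, F = 8 + 8 = 16.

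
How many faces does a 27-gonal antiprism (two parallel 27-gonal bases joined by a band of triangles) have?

56

An antiprism on an n-gon has two n-gon caps and 2n triangles: V = 2·27 = 54, E = 4·27 = 108, F = 2·27 + 2 = 56.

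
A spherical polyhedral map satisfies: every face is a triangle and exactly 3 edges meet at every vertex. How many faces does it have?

Each face has 3 edges and each edge borders two faces, so 2E = 3F.
Each vertex has degree 3, so 3V = 2E and hence V = 3F/3.
Euler: V − E + F = 2 ⇒ (3F/3) − (3F/2) + F = 2.
Multiply by 6: (6 − 9 + 6)F = 12, i.e. 3F = 12.
So F = 4, E = 3·4/2 = 6, V = 3·4/3 = 4.

4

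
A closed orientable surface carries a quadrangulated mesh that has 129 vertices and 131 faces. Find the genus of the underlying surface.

Every face is a square, so 2E = 4·131 = 524, giving E = 262.
χ = V − E + F = 129 − 262 + 131 = -2.
For a closed orientable surface χ = 2 − 2g, so g = (2 − (-2))/2 = 2.

2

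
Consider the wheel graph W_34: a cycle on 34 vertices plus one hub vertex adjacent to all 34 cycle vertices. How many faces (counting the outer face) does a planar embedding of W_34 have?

35

W_34 has V = 34 + 1 = 35 vertices and E = 2·34 = 68 edges.
By Euler's formula F = 2 − V + E = 2 − 35 + 68 = 35.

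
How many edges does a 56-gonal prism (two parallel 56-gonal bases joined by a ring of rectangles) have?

A prism on an n-gon has two n-gon bases and n rectangular sides: V = 2·56 = 112, E = 3·56 = 168, F = 56 + 2 = 58.
Check: V − E + F = 112 − 168 + 58 = 2.

168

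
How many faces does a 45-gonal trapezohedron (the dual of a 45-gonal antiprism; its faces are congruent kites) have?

The n-trapezohedron (dual of the n-antiprism) has V = 2·45 + 2 = 92, E = 4·45 = 180, F = 2·45 = 90.

90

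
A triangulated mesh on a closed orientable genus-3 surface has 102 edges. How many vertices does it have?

30

χ = 2 − 2·3 = -4, and every face is a triangle so 3F = 2E.
F = 2E/3 = 68. Then V = -4 + E − F = -4 + 102 − 68 = 30.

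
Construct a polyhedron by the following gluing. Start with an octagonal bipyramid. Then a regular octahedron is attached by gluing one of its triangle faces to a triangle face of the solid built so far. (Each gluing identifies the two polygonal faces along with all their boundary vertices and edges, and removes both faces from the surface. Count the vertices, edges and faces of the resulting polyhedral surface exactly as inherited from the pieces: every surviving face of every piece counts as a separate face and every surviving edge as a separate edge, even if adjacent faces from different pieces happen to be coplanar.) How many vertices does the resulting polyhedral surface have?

An octagonal bipyramid: V=10, E=24, F=16.
Attach a regular octahedron (V=6, E=12, F=8) along a 3-gon: merge 3 vertices and 3 edges, delete both glued faces → V=13, E=33, F=22.
Check: V − E + F = 13 − 33 + 22 = 2.

13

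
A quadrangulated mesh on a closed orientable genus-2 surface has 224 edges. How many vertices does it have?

110

χ = 2 − 2·2 = -2, and every face is a square so 4F = 2E.
F = 2E/4 = 112. Then V = -2 + E − F = -2 + 224 − 112 = 110.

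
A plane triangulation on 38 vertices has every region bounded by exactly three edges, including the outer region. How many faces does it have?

In a plane triangulation 3F = 2E and V − E + F = 2, so F = 2V − 4 = 2·38 − 4 = 72.

72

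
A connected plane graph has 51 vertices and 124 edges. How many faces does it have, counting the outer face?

75

Euler's formula for a connected plane graph: V − E + F = 2, so F = 2 − 51 + 124 = 75.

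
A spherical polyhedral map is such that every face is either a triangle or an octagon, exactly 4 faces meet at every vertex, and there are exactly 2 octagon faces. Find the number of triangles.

Let x be the number of triangles; then F = 2 + x.
Edge–face incidences: 2E = 8·2 + 3·x = 16 + 3x.
Every vertex has degree 4, so 4V = 2E.
Euler: V − E + F = 2 ⇒ (2E)/4 − E + (2 + x) = 2.
Multiply by 8: 2·(2E) − 4·(2E) + 8·(2 + x) = 16, i.e. 16 + 8x − 2·(16 + 3x) = 16.
Collecting terms: 2x − 16 = 16, so 2x = 32, so x = 16.
Then 2E = 16 + 3·16 = 64, so E = 32, V = 2E/4 = 16, F = 2 + 16 = 18.

16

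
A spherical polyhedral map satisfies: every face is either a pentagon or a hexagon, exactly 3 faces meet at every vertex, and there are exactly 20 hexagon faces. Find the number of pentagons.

Let x be the number of pentagons; then F = 20 + x.
Edge–face incidences: 2E = 6·20 + 5·x = 120 + 5x.
Every vertex has degree 3, so 3V = 2E.
Euler: V − E + F = 2 ⇒ (2E)/3 − E + (20 + x) = 2.
Multiply by 6: 2·(2E) − 3·(2E) + 6·(20 + x) = 12, i.e. 120 + 6x − (120 + 5x) = 12.
Collecting terms: x = 12.
Then 2E = 120 + 5·12 = 180, so E = 90, V = 2E/3 = 60, F = 20 + 12 = 32.

12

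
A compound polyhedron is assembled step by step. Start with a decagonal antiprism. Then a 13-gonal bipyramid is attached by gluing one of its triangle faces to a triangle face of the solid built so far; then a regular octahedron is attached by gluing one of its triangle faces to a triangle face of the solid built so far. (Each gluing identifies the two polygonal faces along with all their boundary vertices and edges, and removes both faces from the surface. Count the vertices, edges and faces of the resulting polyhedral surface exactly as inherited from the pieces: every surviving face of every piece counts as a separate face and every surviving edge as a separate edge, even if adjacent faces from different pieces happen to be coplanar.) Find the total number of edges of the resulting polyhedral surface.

85

A decagonal antiprism: V=20, E=40, F=22.
Attach a 13-gonal bipyramid (V=15, E=39, F=26) along a 3-gon: merge 3 vertices and 3 edges, delete both glued faces → V=32, E=76, F=46.
Attach a regular octahedron (V=6, E=12, F=8) along a 3-gon: merge 3 vertices and 3 edges, delete both glued faces → V=35, E=85, F=52.
Check: V − E + F = 35 − 85 + 52 = 2.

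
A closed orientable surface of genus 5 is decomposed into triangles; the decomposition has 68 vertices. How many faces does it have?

152

χ = 2 − 2·5 = -8, and every face is a triangle so 3F = 2E.
V − E + F = -8 with E = 3F/2 gives 68 − (3/2 − 1)·F = -8, so F = 152 and E = 228.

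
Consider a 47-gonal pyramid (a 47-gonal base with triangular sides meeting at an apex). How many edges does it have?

94

A pyramid on an n-gon base has one n-gon and n triangles: V = 47 + 1 = 48, E = 2·47 = 94, F = 47 + 1 = 48.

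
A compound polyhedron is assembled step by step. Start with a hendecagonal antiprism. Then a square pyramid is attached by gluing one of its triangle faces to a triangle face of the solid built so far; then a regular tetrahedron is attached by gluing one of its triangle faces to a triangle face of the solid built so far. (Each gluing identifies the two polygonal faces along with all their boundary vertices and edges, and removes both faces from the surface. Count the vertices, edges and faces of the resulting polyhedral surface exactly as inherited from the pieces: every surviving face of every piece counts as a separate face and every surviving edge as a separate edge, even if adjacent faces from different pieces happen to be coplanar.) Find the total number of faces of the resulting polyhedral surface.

A hendecagonal antiprism: V=22, E=44, F=24.
Attach a square pyramid (V=5, E=8, F=5) along a 3-gon: merge 3 vertices and 3 edges, delete both glued faces → V=24, E=49, F=27.
Attach a regular tetrahedron (V=4, E=6, F=4) along a 3-gon: merge 3 vertices and 3 edges, delete both glued faces → V=25, E=52, F=29.
Check: V − E + F = 25 − 52 + 29 = 2.

29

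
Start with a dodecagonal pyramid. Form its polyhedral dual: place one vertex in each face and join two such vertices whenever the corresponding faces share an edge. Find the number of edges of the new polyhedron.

The base solid has V = 13, E = 24, F = 13.
The dual swaps V and F and preserves E: V′ = F = 13, E′ = E = 24, F′ = V = 13.

24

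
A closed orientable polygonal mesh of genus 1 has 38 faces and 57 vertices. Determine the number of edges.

For a closed orientable surface of genus 1, χ = 2 − 2·1 = 0.
E = V + F − (0) = 57 + 38 − (0) = 95.

95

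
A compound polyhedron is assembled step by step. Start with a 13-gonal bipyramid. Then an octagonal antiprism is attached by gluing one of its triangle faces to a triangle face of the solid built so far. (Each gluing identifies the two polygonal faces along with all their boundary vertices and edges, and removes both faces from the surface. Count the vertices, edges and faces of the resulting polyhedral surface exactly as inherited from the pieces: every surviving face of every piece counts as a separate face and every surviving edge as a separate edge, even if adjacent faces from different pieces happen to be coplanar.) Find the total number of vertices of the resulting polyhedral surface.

A 13-gonal bipyramid: V=15, E=39, F=26.
Attach an octagonal antiprism (V=16, E=32, F=18) along a 3-gon: merge 3 vertices and 3 edges, delete both glued faces → V=28, E=68, F=42.
Check: V − E + F = 28 − 68 + 42 = 2.

28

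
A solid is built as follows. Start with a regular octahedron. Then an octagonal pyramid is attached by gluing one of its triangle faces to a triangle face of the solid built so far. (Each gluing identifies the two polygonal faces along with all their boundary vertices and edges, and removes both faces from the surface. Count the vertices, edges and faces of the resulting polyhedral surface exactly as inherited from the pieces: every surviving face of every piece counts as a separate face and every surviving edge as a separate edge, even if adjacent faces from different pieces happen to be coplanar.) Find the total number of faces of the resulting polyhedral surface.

15

A regular octahedron: V=6, E=12, F=8.
Attach an octagonal pyramid (V=9, E=16, F=9) along a 3-gon: merge 3 vertices and 3 edges, delete both glued faces → V=12, E=25, F=15.
Check: V − E + F = 12 − 25 + 15 = 2.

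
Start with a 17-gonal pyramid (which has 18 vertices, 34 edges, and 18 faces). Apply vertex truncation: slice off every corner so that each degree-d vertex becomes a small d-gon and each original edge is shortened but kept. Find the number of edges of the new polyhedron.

102

Truncation replaces each original edge-end by a new vertex, so V′ = 2E = 68.
Each original edge survives, and each old vertex of degree d contributes d new edges; summing degrees gives Σd = 2E, so E′ = E + 2E = 3E = 102.
Each original face survives and each original vertex becomes one new face: F′ = F + V = 36.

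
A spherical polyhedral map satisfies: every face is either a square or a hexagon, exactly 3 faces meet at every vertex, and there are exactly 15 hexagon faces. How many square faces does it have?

6

Let x be the number of squares; then F = 15 + x.
Edge–face incidences: 2E = 6·15 + 4·x = 90 + 4x.
Every vertex has degree 3, so 3V = 2E.
Euler: V − E + F = 2 ⇒ (2E)/3 − E + (15 + x) = 2.
Multiply by 6: 2·(2E) − 3·(2E) + 6·(15 + x) = 12, i.e. 90 + 6x − (90 + 4x) = 12.
Collecting terms: 2x = 12, so x = 6.
Then 2E = 90 + 4·6 = 114, so E = 57, V = 2E/3 = 38, F = 15 + 6 = 21.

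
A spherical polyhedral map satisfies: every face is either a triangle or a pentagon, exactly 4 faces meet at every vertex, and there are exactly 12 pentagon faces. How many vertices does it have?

Let x be the number of triangles; then F = 12 + x.
Edge–face incidences: 2E = 5·12 + 3·x = 60 + 3x.
Every vertex has degree 4, so 4V = 2E.
Euler: V − E + F = 2 ⇒ (2E)/4 − E + (12 + x) = 2.
Multiply by 8: 2·(2E) − 4·(2E) + 8·(12 + x) = 16, i.e. 96 + 8x − 2·(60 + 3x) = 16.
Collecting terms: 2x − 24 = 16, so 2x = 40, so x = 20.
Then 2E = 60 + 3·20 = 120, so E = 60, V = 2E/4 = 30, F = 12 + 20 = 32.

30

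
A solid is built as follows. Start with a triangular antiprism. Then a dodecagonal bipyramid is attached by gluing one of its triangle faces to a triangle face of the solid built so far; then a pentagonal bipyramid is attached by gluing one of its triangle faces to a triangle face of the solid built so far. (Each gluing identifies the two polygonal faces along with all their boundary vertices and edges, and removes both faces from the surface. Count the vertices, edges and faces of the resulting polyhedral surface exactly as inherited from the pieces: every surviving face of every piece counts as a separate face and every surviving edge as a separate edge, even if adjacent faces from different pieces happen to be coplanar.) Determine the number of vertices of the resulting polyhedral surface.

21

A triangular antiprism: V=6, E=12, F=8.
Attach a dodecagonal bipyramid (V=14, E=36, F=24) along a 3-gon: merge 3 vertices and 3 edges, delete both glued faces → V=17, E=45, F=30.
Attach a pentagonal bipyramid (V=7, E=15, F=10) along a 3-gon: merge 3 vertices and 3 edges, delete both glued faces → V=21, E=57, F=38.
Check: V − E + F = 21 − 57 + 38 = 2.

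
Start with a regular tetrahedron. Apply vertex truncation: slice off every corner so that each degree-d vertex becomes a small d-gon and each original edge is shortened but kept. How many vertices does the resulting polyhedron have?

12

The base solid has V = 4, E = 6, F = 4.
Truncation replaces each original edge-end by a new vertex, so V′ = 2E = 12.
Each original edge survives, and each old vertex of degree d contributes d new edges; summing degrees gives Σd = 2E, so E′ = E + 2E = 3E = 18.
Each original face survives and each original vertex becomes one new face: F′ = F + V = 8.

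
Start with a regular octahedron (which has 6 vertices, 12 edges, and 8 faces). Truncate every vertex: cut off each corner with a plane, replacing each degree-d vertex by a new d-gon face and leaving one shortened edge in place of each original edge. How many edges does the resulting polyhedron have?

Truncation replaces each original edge-end by a new vertex, so V′ = 2E = 24.
Each original edge survives, and each old vertex of degree d contributes d new edges; summing degrees gives Σd = 2E, so E′ = E + 2E = 3E = 36.
Each original face survives and each original vertex becomes one new face: F′ = F + V = 14.

36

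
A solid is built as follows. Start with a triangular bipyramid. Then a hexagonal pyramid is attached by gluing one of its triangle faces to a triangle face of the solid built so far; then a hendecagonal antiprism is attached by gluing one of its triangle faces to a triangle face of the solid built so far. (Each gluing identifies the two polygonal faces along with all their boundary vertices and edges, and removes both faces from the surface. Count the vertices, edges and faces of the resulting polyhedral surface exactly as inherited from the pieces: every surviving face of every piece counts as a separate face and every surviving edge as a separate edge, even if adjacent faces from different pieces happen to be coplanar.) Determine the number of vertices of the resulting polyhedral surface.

A triangular bipyramid: V=5, E=9, F=6.
Attach a hexagonal pyramid (V=7, E=12, F=7) along a 3-gon: merge 3 vertices and 3 edges, delete both glued faces → V=9, E=18, F=11.
Attach a hendecagonal antiprism (V=22, E=44, F=24) along a 3-gon: merge 3 vertices and 3 edges, delete both glued faces → V=28, E=59, F=33.
Check: V − E + F = 28 − 59 + 33 = 2.

28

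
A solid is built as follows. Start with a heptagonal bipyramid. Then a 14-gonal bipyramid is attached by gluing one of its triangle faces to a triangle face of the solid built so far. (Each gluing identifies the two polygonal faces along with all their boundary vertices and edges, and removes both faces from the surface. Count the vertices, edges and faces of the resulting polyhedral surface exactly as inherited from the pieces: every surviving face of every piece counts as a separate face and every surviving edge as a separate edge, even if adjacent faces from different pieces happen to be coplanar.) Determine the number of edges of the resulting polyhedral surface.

60

A heptagonal bipyramid: V=9, E=21, F=14.
Attach a 14-gonal bipyramid (V=16, E=42, F=28) along a 3-gon: merge 3 vertices and 3 edges, delete both glued faces → V=22, E=60, F=40.
Check: V − E + F = 22 − 60 + 40 = 2.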